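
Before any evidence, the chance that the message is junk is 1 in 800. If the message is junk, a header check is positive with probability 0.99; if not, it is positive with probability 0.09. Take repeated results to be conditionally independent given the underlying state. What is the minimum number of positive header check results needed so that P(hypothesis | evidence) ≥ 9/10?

Prior odds: 0.00125 ÷ 0.99875 = 1/799.
Likelihood ratio of a positive = 0.99/0.09 = 11.
Target odds: 0.9 ÷ 0.1 = 9.
Need (1/799) × 11ⁿ ≥ 9, i.e. 11ⁿ ≥ 7191.
11³ = 1331 falls short of 7191 but 11⁴ = 14641 reaches it, so n = 4.

4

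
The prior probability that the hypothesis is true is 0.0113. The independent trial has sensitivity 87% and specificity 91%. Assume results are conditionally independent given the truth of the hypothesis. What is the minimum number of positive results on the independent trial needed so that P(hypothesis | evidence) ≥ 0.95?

4

Prior odds: 0.0113 ÷ 0.9887 = 113/9887.
False-positive rate = 1 − 0.91 = 0.09; likelihood ratio of a positive = 0.87/0.09 = 29/3.
Target posterior odds = 0.95/0.05 = 19.
Require (29/3)ⁿ ≥ 19 ÷ (113/9887) = 187853/113.
(29/3)³ = 24389/27 falls short of 187853/113 but (29/3)⁴ = 707281/81 reaches it, so n = 4.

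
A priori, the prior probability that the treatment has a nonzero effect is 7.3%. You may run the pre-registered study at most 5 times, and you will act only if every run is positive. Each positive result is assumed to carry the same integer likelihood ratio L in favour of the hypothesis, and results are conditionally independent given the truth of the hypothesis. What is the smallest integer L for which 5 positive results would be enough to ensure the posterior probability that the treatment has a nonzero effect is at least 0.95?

3

Prior odds = 0.073/0.927 = 73/927.
Target odds = 0.95/0.05 = 19.
Need L⁵ ≥ 19 ÷ (73/927) = 17613/73.
2⁵ = 32 < 17613/73 ≤ 243 = 3⁵, so L = 3.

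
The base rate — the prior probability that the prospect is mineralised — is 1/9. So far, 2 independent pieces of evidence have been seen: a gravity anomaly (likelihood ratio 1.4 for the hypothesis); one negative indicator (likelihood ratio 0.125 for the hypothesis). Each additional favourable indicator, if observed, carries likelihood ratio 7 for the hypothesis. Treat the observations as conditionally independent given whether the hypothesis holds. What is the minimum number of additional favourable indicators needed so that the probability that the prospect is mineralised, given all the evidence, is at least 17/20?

Prior odds = (1/9)/(8/9) = 0.125.
Combined Bayes factor of the evidence already in hand = 1.4 × 0.125 = 0.175.
Odds after that evidence = 0.125 × 0.175 = 0.021875.
Target odds = 0.85/0.15 = 17/3.
Need 7ⁿ ≥ 17/3 ÷ 0.021875 = 5440/21.
7² = 49 falls short of 5440/21 but 7³ = 343 reaches it, so n = 3.

3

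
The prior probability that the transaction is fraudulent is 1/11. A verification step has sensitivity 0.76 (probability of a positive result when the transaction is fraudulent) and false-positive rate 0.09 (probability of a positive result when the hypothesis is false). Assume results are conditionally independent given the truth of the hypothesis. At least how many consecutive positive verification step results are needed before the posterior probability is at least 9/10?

3

Prior odds: (1/11) ÷ (10/11) = 0.1.
Likelihood ratio of a positive result = 0.76/0.09 = 76/9.
Target odds: 0.9 ÷ 0.1 = 9.
Require (76/9)ⁿ ≥ 9 ÷ 0.1 = 90.
(76/9)² = 5776/81 falls short of 90 but (76/9)³ = 438976/729 reaches it, so n = 3.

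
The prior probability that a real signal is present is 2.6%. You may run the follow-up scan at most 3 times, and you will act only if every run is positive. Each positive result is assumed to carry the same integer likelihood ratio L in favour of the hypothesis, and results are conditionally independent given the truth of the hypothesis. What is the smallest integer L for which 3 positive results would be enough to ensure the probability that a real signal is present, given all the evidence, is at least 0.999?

Prior odds = 0.026/0.974 = 13/487.
Target odds = 0.999/0.001 = 999.
Need L³ ≥ 999 ÷ (13/487) = 486513/13.
33³ = 35937 < 486513/13 ≤ 39304 = 34³, so L = 34.

34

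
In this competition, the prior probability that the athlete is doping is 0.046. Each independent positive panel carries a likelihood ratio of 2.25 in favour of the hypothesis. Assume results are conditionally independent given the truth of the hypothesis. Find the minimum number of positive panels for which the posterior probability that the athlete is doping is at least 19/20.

8

Prior odds: 0.046 ÷ 0.954 = 23/477.
Likelihood ratio per positive panel = 2.25.
Target posterior odds = 0.95/0.05 = 19.
Need (23/477) × 2.25ⁿ ≥ 19, i.e. 2.25ⁿ ≥ 9063/23.
2.25⁷ = 4782969/16384 falls short of 9063/23 but 2.25⁸ = 43046721/65536 reaches it, so n = 8.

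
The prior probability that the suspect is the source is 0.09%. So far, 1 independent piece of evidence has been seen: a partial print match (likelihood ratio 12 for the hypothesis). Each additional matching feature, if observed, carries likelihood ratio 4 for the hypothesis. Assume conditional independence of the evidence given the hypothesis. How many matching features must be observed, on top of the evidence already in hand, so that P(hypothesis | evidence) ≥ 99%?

7

Prior odds = 0.0009/0.9991 = 9/9991.
Bayes factor of the evidence already in hand = 12.
Odds after that evidence = (9/9991) × 12 = 108/9991.
Target odds = 0.99/0.01 = 99.
Need 4ⁿ ≥ 99 ÷ (108/9991) = 109901/12.
4⁶ = 4096 falls short of 109901/12 but 4⁷ = 16384 reaches it, so n = 7.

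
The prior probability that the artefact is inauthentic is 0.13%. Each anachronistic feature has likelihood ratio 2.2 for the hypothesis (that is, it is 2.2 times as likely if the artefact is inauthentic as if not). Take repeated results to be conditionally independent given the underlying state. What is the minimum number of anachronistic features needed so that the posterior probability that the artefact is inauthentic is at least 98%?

14

Prior odds = 0.0013/0.9987 = 13/9987.
Likelihood ratio per anachronistic feature = 2.2.
Target odds: 0.98 ÷ 0.02 = 49.
Need (13/9987) × 2.2ⁿ ≥ 49, i.e. 2.2ⁿ ≥ 489363/13.
2.2¹³ ≈28281 falls short of 489363/13 but 2.2¹⁴ ≈62218.2 reaches it, so n = 14.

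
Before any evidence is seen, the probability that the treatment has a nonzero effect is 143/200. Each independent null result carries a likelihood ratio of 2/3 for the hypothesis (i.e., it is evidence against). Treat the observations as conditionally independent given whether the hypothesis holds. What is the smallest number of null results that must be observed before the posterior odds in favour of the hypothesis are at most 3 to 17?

7

Prior odds = 0.715/0.285 = 143/57.
Likelihood ratio per null result = 2/3.
Target odds = 3/17.
Require (2/3)ⁿ ≤ 3/17 ÷ (143/57) = 171/2431.
(2/3)⁶ = 64/729 is still above 171/2431 but (2/3)⁷ = 128/2187 is at or below it, so n = 7.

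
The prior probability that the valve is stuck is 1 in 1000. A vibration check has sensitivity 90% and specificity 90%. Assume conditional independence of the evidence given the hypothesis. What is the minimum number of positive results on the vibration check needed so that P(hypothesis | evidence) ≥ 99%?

6

Prior odds: 0.001 ÷ 0.999 = 1/999.
False-positive rate = 1 − 0.9 = 0.1; likelihood ratio of a positive = 0.9/0.1 = 9.
Target odds: 0.99 ÷ 0.01 = 99.
Require 9ⁿ ≥ 99 ÷ (1/999) = 98901.
9⁵ = 59049 falls short of 98901 but 9⁶ = 531441 reaches it, so n = 6.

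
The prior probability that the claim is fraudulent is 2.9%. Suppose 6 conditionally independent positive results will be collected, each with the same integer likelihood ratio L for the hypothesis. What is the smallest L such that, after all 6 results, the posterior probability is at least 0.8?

3

Prior odds = 0.029/0.971 = 29/971.
Target odds = 0.8/0.2 = 4.
Need L⁶ ≥ 4 ÷ (29/971) = 3884/29.
2⁶ = 64 < 3884/29 ≤ 729 = 3⁶, so L = 3.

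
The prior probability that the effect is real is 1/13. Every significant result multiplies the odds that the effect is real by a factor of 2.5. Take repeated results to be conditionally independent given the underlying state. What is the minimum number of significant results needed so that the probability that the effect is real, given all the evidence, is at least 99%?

8

Prior odds: (1/13) ÷ (12/13) = 1/12.
Likelihood ratio per significant result = 2.5.
Target posterior odds = 0.99/0.01 = 99.
Require 2.5ⁿ ≥ 99 ÷ (1/12) = 1188.
2.5⁷ = 610.3515625 falls short of 1188 but 2.5⁸ = 390625/256 reaches it, so n = 8.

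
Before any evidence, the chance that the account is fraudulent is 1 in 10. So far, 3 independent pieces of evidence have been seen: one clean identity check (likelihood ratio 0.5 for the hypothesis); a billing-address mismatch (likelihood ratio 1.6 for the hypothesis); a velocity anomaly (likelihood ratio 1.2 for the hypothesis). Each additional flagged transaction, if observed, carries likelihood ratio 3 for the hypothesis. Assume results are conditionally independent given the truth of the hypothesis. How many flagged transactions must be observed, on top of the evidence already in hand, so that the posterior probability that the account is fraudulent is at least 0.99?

Prior odds = 0.1/0.9 = 1/9.
Combined Bayes factor of the evidence already in hand = 0.5 × 1.6 × 1.2 = 0.96.
Odds after that evidence = (1/9) × 0.96 = 8/75.
Target odds = 0.99/0.01 = 99.
Need 3ⁿ ≥ 99 ÷ (8/75) = 928.125.
3⁶ = 729 falls short of 928.125 but 3⁷ = 2187 reaches it, so n = 7.

7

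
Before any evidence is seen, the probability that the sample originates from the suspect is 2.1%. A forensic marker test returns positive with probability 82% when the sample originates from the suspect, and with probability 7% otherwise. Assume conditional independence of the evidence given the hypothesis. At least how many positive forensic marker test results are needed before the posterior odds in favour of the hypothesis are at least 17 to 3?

3

Prior odds = 0.021/0.979 = 21/979.
Likelihood ratio of a positive result = 0.82/0.07 = 82/7.
Target odds = 17/3.
Require (82/7)ⁿ ≥ 17/3 ÷ (21/979) = 16643/63.
(82/7)² = 6724/49 falls short of 16643/63 but (82/7)³ = 551368/343 reaches it, so n = 3.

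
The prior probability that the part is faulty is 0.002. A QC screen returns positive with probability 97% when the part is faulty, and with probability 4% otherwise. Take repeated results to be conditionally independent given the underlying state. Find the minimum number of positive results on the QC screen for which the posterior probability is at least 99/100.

4

Prior odds = 0.002/0.998 = 1/499.
Likelihood ratio of a positive result = 0.97/0.04 = 24.25.
Target posterior odds = 0.99/0.01 = 99.
Need (1/499) × 24.25ⁿ ≥ 99, i.e. 24.25ⁿ ≥ 49401.
24.25³ = 912673/64 falls short of 49401 but 24.25⁴ = 88529281/256 reaches it, so n = 4.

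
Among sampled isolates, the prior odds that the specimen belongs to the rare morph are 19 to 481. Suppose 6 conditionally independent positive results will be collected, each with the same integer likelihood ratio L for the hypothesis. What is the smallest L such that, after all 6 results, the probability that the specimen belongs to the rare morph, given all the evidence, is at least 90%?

3

Prior odds = 19/481.
Target odds = 0.9/0.1 = 9.
Need L⁶ ≥ 9 ÷ (19/481) = 4329/19.
2⁶ = 64 < 4329/19 ≤ 729 = 3⁶, so L = 3.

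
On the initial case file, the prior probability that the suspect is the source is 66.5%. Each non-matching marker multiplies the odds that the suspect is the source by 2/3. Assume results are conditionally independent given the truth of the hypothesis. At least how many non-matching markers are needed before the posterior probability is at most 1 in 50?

Prior odds: 0.665 ÷ 0.335 = 133/67.
Likelihood ratio per non-matching marker = 2/3.
Target posterior odds = 0.02/0.98 = 1/49.
Need (133/67) × (2/3)ⁿ ≤ 1/49, i.e. (2/3)ⁿ ≤ 67/6517.
(2/3)¹¹ = 2048/177147 is still above 67/6517 but (2/3)¹² = 4096/531441 is at or below it, so n = 12.

12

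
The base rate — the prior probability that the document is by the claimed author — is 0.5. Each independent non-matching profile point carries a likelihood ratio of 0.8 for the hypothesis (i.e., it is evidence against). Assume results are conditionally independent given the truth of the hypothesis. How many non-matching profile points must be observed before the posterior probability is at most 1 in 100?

Prior odds = 0.5/0.5 = 1.
Likelihood ratio per non-matching profile point = 0.8.
Target odds: 0.01 ÷ 0.99 = 1/99.
Require 0.8ⁿ ≤ 1/99 ÷ 1 = 1/99.
0.8²⁰ ≈0.0115292 is still above 1/99 but 0.8²¹ ≈0.00922337 is at or below it, so n = 21.

21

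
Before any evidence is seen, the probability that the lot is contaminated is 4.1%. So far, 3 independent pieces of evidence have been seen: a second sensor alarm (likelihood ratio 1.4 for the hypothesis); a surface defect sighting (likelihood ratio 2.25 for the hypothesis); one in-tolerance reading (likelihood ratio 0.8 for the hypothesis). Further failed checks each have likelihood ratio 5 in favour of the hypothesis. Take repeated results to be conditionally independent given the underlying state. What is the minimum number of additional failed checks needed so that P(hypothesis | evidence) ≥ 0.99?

5

Prior odds = 0.041/0.959 = 41/959.
Combined Bayes factor of the evidence already in hand = 1.4 × 2.25 × 0.8 = 2.52.
Odds after that evidence = (41/959) × 2.52 = 369/3425.
Target odds = 0.99/0.01 = 99.
Need 5ⁿ ≥ 99 ÷ (369/3425) = 37675/41.
5⁴ = 625 falls short of 37675/41 but 5⁵ = 3125 reaches it, so n = 5.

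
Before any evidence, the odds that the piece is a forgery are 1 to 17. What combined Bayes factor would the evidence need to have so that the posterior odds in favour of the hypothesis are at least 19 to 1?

Prior odds = 1/17.
Target odds = 19.
Required Bayes factor = 19 ÷ (1/17) = 323.

323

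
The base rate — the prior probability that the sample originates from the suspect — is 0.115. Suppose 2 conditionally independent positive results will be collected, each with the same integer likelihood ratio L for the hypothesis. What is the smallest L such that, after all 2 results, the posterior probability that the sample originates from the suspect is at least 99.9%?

88

Prior odds = 0.115/0.885 = 23/177.
Target odds = 0.999/0.001 = 999.
Need L² ≥ 999 ÷ (23/177) = 176823/23.
87² = 7569 < 176823/23 ≤ 7744 = 88², so L = 88.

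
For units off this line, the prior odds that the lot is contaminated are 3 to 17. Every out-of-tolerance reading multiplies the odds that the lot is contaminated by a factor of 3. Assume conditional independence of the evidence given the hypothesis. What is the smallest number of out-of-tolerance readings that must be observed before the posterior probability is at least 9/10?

Prior odds = 3/17.
Likelihood ratio per out-of-tolerance reading = 3.
Target odds: 0.9 ÷ 0.1 = 9.
Need (3/17) × 3ⁿ ≥ 9, i.e. 3ⁿ ≥ 51.
3³ = 27 falls short of 51 but 3⁴ = 81 reaches it, so n = 4.

4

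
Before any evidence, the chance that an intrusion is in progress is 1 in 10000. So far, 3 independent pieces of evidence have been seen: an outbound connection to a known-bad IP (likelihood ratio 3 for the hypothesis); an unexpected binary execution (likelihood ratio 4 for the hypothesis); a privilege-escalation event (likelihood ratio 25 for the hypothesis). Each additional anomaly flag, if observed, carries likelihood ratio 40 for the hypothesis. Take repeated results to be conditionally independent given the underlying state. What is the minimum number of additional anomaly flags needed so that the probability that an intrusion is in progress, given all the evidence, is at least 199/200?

3

Prior odds = 0.0001/0.9999 = 1/9999.
Combined Bayes factor of the evidence already in hand = 3 × 4 × 25 = 300.
Odds after that evidence = (1/9999) × 300 = 100/3333.
Target odds = 0.995/0.005 = 199.
Need 40ⁿ ≥ 199 ÷ (100/3333) = 6632.67.
40² = 1600 falls short of 6632.67 but 40³ = 64000 reaches it, so n = 3.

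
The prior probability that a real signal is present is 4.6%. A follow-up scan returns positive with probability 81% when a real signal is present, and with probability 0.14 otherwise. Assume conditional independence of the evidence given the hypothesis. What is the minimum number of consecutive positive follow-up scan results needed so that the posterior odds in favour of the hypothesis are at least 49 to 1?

Prior odds = 0.046/0.954 = 23/477.
Likelihood ratio of a positive result = 0.81/0.14 = 81/14.
Target odds = 49.
Need (23/477) × (81/14)ⁿ ≥ 49, i.e. (81/14)ⁿ ≥ 23373/23.
(81/14)³ = 531441/2744 falls short of 23373/23 but (81/14)⁴ = 43046721/38416 reaches it, so n = 4.

4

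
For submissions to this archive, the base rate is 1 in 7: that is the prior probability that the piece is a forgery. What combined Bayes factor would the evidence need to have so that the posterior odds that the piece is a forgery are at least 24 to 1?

Prior odds = (1/7)/(6/7) = 1/6.
Target odds = 24.
Required Bayes factor = 24 ÷ (1/6) = 144.

144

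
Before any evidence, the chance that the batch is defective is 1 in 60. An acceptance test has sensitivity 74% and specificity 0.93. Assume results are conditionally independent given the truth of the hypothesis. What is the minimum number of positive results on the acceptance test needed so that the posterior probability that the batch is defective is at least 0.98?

4

Prior odds: (1/60) ÷ (59/60) = 1/59.
False-positive rate = 1 − 0.93 = 0.07; likelihood ratio of a positive = 0.74/0.07 = 74/7.
Target posterior odds = 0.98/0.02 = 49.
Require (74/7)ⁿ ≥ 49 ÷ (1/59) = 2891.
(74/7)³ = 405224/343 falls short of 2891 but (74/7)⁴ = 29986576/2401 reaches it, so n = 4.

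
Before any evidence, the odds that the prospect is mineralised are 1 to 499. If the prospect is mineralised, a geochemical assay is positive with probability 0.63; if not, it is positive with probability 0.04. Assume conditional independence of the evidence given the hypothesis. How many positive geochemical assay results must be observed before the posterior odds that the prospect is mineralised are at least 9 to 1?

Prior odds = 1/499.
Likelihood ratio of a positive = 0.63/0.04 = 15.75.
Target odds = 9.
Require 15.75ⁿ ≥ 9 ÷ (1/499) = 4491.
15.75³ = 3906.984375 falls short of 4491 but 15.75⁴ = 15752961/256 reaches it, so n = 4.

4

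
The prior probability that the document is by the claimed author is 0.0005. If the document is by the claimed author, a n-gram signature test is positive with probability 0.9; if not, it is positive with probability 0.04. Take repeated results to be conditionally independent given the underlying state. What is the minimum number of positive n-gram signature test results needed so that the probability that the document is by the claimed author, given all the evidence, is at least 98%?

4

Prior odds: 0.0005 ÷ 0.9995 = 1/1999.
Likelihood ratio of a positive = 0.9/0.04 = 22.5.
Target odds: 0.98 ÷ 0.02 = 49.
Require 22.5ⁿ ≥ 49 ÷ (1/1999) = 97951.
22.5³ = 11390.625 falls short of 97951 but 22.5⁴ = 256289.0625 reaches it, so n = 4.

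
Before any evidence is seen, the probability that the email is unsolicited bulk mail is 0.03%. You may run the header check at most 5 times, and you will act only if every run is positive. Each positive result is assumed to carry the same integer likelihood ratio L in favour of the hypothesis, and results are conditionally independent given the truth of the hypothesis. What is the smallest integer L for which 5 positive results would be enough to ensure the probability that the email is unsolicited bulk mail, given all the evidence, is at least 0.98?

Prior odds = 0.0003/0.9997 = 3/9997.
Target odds = 0.98/0.02 = 49.
Need L⁵ ≥ 49 ÷ (3/9997) = 489853/3.
11⁵ = 161051 < 489853/3 ≤ 248832 = 12⁵, so L = 12.

12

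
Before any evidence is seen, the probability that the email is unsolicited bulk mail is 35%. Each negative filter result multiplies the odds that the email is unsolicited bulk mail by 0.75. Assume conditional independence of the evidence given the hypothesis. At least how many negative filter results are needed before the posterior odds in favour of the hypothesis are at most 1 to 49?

Prior odds = 0.35/0.65 = 7/13.
Likelihood ratio per negative filter result = 0.75.
Target odds = 1/49.
Require 0.75ⁿ ≤ 1/49 ÷ (7/13) = 13/343.
0.75¹¹ = 177147/4194304 is still above 13/343 but 0.75¹² = 531441/16777216 is at or below it, so n = 12.

12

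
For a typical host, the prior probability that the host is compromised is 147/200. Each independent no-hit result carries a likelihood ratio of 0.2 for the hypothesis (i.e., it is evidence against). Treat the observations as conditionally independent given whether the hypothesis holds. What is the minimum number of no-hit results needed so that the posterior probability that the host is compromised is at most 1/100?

Prior odds: 0.735 ÷ 0.265 = 147/53.
Likelihood ratio per no-hit result = 0.2.
Target odds: 0.01 ÷ 0.99 = 1/99.
Need (147/53) × 0.2ⁿ ≤ 1/99, i.e. 0.2ⁿ ≤ 53/14553.
0.2³ = 0.008 is still above 53/14553 but 0.2⁴ = 0.0016 is at or below it, so n = 4.

4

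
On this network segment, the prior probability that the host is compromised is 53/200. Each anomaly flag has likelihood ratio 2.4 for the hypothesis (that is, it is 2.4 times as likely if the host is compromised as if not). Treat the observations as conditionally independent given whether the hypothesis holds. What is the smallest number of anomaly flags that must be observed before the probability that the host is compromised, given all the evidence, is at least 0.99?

7

Prior odds: 0.265 ÷ 0.735 = 53/147.
Likelihood ratio per anomaly flag = 2.4.
Target odds: 0.99 ÷ 0.01 = 99.
Require 2.4ⁿ ≥ 99 ÷ (53/147) = 14553/53.
2.4⁶ = 2985984/15625 falls short of 14553/53 but 2.4⁷ = 35831808/78125 reaches it, so n = 7.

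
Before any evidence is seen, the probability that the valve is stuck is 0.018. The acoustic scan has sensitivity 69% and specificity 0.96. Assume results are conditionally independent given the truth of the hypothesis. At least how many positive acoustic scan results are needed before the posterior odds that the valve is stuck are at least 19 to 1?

Prior odds: 0.018 ÷ 0.982 = 9/491.
False-positive rate = 1 − 0.96 = 0.04; likelihood ratio of a positive = 0.69/0.04 = 17.25.
Target odds = 19.
Need (9/491) × 17.25ⁿ ≥ 19, i.e. 17.25ⁿ ≥ 9329/9.
17.25² = 297.5625 falls short of 9329/9 but 17.25³ = 5132.953125 reaches it, so n = 3.

3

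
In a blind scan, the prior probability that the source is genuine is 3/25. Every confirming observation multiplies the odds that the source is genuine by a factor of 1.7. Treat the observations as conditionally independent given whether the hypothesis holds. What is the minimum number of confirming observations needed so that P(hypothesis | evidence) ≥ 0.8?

Prior odds: 0.12 ÷ 0.88 = 3/22.
Likelihood ratio per confirming observation = 1.7.
Target odds: 0.8 ÷ 0.2 = 4.
Require 1.7ⁿ ≥ 4 ÷ (3/22) = 88/3.
1.7⁶ = 24137569/1000000 falls short of 88/3 but 1.7⁷ = 410338673/10000000 reaches it, so n = 7.

7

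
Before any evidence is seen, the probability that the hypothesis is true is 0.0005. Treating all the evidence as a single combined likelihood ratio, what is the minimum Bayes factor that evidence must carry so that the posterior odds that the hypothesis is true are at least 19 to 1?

37981

Prior odds = 0.0005/0.9995 = 1/1999.
Target odds = 19.
Required Bayes factor = 19 ÷ (1/1999) = 37981.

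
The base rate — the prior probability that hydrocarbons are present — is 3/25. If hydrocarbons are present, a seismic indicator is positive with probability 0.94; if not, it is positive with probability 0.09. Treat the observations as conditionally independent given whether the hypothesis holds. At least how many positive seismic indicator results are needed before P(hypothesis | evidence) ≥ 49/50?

3

Prior odds = 0.12/0.88 = 3/22.
Likelihood ratio of a positive = 0.94/0.09 = 94/9.
Target posterior odds = 0.98/0.02 = 49.
Require (94/9)ⁿ ≥ 49 ÷ (3/22) = 1078/3.
(94/9)² = 8836/81 falls short of 1078/3 but (94/9)³ = 830584/729 reaches it, so n = 3.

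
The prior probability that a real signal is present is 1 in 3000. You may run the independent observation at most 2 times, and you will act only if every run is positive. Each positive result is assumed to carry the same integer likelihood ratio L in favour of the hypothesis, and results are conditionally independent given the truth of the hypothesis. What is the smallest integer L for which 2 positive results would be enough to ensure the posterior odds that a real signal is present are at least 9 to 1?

165

Prior odds = (1/3000)/(2999/3000) = 1/2999.
Target odds = 9.
Need L² ≥ 9 ÷ (1/2999) = 26991.
164² = 26896 < 26991 ≤ 27225 = 165², so L = 165.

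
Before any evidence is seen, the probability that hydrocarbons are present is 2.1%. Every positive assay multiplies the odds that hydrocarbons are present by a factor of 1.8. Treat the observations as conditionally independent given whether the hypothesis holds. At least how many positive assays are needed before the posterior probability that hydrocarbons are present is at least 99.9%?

Prior odds = 0.021/0.979 = 21/979.
Likelihood ratio per positive assay = 1.8.
Target posterior odds = 0.999/0.001 = 999.
Require 1.8ⁿ ≥ 999 ÷ (21/979) = 326007/7.
1.8¹⁸ ≈39346.4 falls short of 326007/7 but 1.8¹⁹ ≈70823.5 reaches it, so n = 19.

19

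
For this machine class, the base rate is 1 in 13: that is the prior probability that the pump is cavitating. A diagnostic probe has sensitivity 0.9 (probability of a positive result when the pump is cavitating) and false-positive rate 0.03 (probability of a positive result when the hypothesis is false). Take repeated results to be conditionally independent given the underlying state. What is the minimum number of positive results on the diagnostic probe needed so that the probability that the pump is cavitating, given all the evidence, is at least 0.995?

3

Prior odds: (1/13) ÷ (12/13) = 1/12.
Likelihood ratio of a positive result = 0.9/0.03 = 30.
Target odds: 0.995 ÷ 0.005 = 199.
Need (1/12) × 30ⁿ ≥ 199, i.e. 30ⁿ ≥ 2388.
30² = 900 falls short of 2388 but 30³ = 27000 reaches it, so n = 3.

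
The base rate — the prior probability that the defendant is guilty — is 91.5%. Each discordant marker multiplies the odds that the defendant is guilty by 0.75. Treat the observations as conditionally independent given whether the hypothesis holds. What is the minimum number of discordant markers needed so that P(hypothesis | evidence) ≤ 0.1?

16

Prior odds = 0.915/0.085 = 183/17.
Likelihood ratio per discordant marker = 0.75.
Target posterior odds = 0.1/0.9 = 1/9.
Need (183/17) × 0.75ⁿ ≤ 1/9, i.e. 0.75ⁿ ≤ 17/1647.
0.75¹⁵ ≈0.0133635 is still above 17/1647 but 0.75¹⁶ ≈0.0100226 is at or below it, so n = 16.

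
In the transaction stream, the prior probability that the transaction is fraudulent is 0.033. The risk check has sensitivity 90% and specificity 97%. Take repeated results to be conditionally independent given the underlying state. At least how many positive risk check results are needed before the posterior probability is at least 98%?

3

Prior odds: 0.033 ÷ 0.967 = 33/967.
False-positive rate = 1 − 0.97 = 0.03; likelihood ratio of a positive = 0.9/0.03 = 30.
Target odds: 0.98 ÷ 0.02 = 49.
Require 30ⁿ ≥ 49 ÷ (33/967) = 47383/33.
30² = 900 falls short of 47383/33 but 30³ = 27000 reaches it, so n = 3.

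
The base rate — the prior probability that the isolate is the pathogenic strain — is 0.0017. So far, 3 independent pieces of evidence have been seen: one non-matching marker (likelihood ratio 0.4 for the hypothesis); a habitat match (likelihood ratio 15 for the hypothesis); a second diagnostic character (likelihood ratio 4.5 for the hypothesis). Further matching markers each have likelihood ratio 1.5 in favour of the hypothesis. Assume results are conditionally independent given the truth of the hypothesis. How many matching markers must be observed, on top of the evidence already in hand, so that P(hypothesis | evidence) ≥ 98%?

Prior odds = 0.0017/0.9983 = 17/9983.
Combined Bayes factor of the evidence already in hand = 0.4 × 15 × 4.5 = 27.
Odds after that evidence = (17/9983) × 27 = 459/9983.
Target odds = 0.98/0.02 = 49.
Need 1.5ⁿ ≥ 49 ÷ (459/9983) = 489167/459.
1.5¹⁷ = 129140163/131072 falls short of 489167/459 but 1.5¹⁸ = 387420489/262144 reaches it, so n = 18.

18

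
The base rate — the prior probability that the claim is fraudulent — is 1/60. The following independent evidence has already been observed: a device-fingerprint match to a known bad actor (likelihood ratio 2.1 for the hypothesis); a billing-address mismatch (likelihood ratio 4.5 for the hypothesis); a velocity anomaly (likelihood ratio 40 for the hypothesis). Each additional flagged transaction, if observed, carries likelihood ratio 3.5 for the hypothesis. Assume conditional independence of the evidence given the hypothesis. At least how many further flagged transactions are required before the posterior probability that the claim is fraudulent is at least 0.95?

Prior odds = (1/60)/(59/60) = 1/59.
Combined Bayes factor of the evidence already in hand = 2.1 × 4.5 × 40 = 378.
Odds after that evidence = (1/59) × 378 = 378/59.
Target odds = 0.95/0.05 = 19.
Need 3.5ⁿ ≥ 19 ÷ (378/59) = 1121/378.
3.5¹ = 3.5, which meets the required 1121/378; so n = 1.

1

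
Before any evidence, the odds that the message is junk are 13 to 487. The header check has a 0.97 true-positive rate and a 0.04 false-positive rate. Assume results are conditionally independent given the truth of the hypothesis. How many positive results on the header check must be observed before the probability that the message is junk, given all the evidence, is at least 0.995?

Prior odds = 13/487.
Likelihood ratio of a positive result = 0.97/0.04 = 24.25.
Target odds: 0.995 ÷ 0.005 = 199.
Require 24.25ⁿ ≥ 199 ÷ (13/487) = 96913/13.
24.25² = 588.0625 falls short of 96913/13 but 24.25³ = 912673/64 reaches it, so n = 3.

3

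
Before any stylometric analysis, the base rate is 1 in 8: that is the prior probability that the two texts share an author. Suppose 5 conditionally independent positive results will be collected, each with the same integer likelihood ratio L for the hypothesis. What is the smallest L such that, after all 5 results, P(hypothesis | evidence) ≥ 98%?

Prior odds = 0.125/0.875 = 1/7.
Target odds = 0.98/0.02 = 49.
Need L⁵ ≥ 49 ÷ (1/7) = 343.
3⁵ = 243 < 343 ≤ 1024 = 4⁵, so L = 4.

4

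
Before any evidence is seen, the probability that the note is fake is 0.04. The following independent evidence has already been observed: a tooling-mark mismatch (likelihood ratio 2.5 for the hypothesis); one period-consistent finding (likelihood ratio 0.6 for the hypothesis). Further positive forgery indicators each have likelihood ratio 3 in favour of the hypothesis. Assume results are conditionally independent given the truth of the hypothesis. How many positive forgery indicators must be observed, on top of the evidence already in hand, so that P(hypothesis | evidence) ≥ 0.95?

6

Prior odds = 0.04/0.96 = 1/24.
Combined Bayes factor of the evidence already in hand = 2.5 × 0.6 = 1.5.
Odds after that evidence = (1/24) × 1.5 = 0.0625.
Target odds = 0.95/0.05 = 19.
Need 3ⁿ ≥ 19 ÷ 0.0625 = 304.
3⁵ = 243 falls short of 304 but 3⁶ = 729 reaches it, so n = 6.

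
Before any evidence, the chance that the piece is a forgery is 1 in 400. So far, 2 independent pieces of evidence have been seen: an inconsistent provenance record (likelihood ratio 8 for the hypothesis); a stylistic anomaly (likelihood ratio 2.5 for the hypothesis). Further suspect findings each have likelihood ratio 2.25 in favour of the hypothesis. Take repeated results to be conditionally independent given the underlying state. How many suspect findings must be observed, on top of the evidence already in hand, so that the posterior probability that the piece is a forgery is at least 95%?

Prior odds = 0.0025/0.9975 = 1/399.
Combined Bayes factor of the evidence already in hand = 8 × 2.5 = 20.
Odds after that evidence = (1/399) × 20 = 20/399.
Target odds = 0.95/0.05 = 19.
Need 2.25ⁿ ≥ 19 ÷ (20/399) = 379.05.
2.25⁷ = 4782969/16384 falls short of 379.05 but 2.25⁸ = 43046721/65536 reaches it, so n = 8.

8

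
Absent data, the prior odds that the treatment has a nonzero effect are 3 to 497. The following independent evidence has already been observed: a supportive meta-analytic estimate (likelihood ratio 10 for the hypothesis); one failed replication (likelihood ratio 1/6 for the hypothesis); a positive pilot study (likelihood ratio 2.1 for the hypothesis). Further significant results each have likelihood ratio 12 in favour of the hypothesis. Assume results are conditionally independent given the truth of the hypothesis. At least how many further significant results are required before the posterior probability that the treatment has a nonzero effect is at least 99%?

4

Prior odds = 3/497.
Combined Bayes factor of the evidence already in hand = 10 × (1/6) × 2.1 = 3.5.
Odds after that evidence = (3/497) × 3.5 = 3/142.
Target odds = 0.99/0.01 = 99.
Need 12ⁿ ≥ 99 ÷ (3/142) = 4686.
12³ = 1728 falls short of 4686 but 12⁴ = 20736 reaches it, so n = 4.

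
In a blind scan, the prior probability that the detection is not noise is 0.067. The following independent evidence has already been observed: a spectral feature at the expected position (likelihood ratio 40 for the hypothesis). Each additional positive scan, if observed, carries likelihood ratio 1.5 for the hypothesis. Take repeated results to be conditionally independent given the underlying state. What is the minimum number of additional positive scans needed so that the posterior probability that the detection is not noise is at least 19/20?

Prior odds = 0.067/0.933 = 67/933.
Bayes factor of the evidence already in hand = 40.
Odds after that evidence = (67/933) × 40 = 2680/933.
Target odds = 0.95/0.05 = 19.
Need 1.5ⁿ ≥ 19 ÷ (2680/933) = 17727/2680.
1.5⁴ = 5.0625 falls short of 17727/2680 but 1.5⁵ = 7.59375 reaches it, so n = 5.

5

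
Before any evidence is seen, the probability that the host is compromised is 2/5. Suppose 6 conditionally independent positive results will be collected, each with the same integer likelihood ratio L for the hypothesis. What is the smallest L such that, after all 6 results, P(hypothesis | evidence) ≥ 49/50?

Prior odds = 0.4/0.6 = 2/3.
Target odds = 0.98/0.02 = 49.
Need L⁶ ≥ 49 ÷ (2/3) = 73.5.
2⁶ = 64 < 73.5 ≤ 729 = 3⁶, so L = 3.

3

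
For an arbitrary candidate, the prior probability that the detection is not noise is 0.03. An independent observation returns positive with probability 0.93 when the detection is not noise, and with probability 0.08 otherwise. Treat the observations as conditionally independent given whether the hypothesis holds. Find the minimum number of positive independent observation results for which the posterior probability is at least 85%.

3

Prior odds: 0.03 ÷ 0.97 = 3/97.
Likelihood ratio of a positive result = 0.93/0.08 = 11.625.
Target odds: 0.85 ÷ 0.15 = 17/3.
Require 11.625ⁿ ≥ 17/3 ÷ (3/97) = 1649/9.
11.625² = 135.140625 falls short of 1649/9 but 11.625³ = 804357/512 reaches it, so n = 3.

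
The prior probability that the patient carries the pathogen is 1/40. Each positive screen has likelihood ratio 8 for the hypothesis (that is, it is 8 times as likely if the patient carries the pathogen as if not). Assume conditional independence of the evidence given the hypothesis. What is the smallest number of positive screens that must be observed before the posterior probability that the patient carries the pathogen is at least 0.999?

Prior odds = 0.025/0.975 = 1/39.
Likelihood ratio per positive screen = 8.
Target odds: 0.999 ÷ 0.001 = 999.
Need (1/39) × 8ⁿ ≥ 999, i.e. 8ⁿ ≥ 38961.
8⁵ = 32768 falls short of 38961 but 8⁶ = 262144 reaches it, so n = 6.

6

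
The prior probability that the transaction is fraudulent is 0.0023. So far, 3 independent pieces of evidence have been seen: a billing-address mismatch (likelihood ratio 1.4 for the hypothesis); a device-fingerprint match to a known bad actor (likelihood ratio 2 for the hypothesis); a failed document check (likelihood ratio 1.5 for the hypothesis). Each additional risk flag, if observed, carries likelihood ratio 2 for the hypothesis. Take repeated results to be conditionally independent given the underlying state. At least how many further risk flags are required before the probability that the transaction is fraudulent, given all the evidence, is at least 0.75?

Prior odds = 0.0023/0.9977 = 23/9977.
Combined Bayes factor of the evidence already in hand = 1.4 × 2 × 1.5 = 4.2.
Odds after that evidence = (23/9977) × 4.2 = 483/49885.
Target odds = 0.75/0.25 = 3.
Need 2ⁿ ≥ 3 ÷ (483/49885) = 49885/161.
2⁸ = 256 falls short of 49885/161 but 2⁹ = 512 reaches it, so n = 9.

9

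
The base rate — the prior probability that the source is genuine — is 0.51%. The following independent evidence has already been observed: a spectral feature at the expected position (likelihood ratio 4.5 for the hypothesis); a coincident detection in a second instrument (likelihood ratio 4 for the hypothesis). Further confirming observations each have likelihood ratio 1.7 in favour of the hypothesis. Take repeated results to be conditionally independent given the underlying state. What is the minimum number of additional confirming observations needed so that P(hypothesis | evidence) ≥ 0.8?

8

Prior odds = 0.0051/0.9949 = 51/9949.
Combined Bayes factor of the evidence already in hand = 4.5 × 4 = 18.
Odds after that evidence = (51/9949) × 18 = 918/9949.
Target odds = 0.8/0.2 = 4.
Need 1.7ⁿ ≥ 4 ÷ (918/9949) = 19898/459.
1.7⁷ = 410338673/10000000 falls short of 19898/459 but 1.7⁸ ≈69.7576 reaches it, so n = 8.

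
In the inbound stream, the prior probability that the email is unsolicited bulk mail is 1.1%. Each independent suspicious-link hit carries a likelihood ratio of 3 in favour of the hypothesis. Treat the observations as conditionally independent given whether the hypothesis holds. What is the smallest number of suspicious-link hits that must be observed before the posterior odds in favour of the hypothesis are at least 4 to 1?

Prior odds = 0.011/0.989 = 11/989.
Likelihood ratio per suspicious-link hit = 3.
Target odds = 4.
Require 3ⁿ ≥ 4 ÷ (11/989) = 3956/11.
3⁵ = 243 falls short of 3956/11 but 3⁶ = 729 reaches it, so n = 6.

6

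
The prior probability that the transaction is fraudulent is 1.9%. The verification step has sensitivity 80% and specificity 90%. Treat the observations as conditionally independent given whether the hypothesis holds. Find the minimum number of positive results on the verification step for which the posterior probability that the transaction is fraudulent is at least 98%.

Prior odds = 0.019/0.981 = 19/981.
False-positive rate = 1 − 0.9 = 0.1; likelihood ratio of a positive = 0.8/0.1 = 8.
Target posterior odds = 0.98/0.02 = 49.
Need (19/981) × 8ⁿ ≥ 49, i.e. 8ⁿ ≥ 48069/19.
8³ = 512 falls short of 48069/19 but 8⁴ = 4096 reaches it, so n = 4.

4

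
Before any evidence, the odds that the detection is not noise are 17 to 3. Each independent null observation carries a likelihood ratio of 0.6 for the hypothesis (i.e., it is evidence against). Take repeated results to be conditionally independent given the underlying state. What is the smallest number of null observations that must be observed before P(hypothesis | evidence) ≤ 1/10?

Prior odds = 17/3.
Likelihood ratio per null observation = 0.6.
Target odds: 0.1 ÷ 0.9 = 1/9.
Need (17/3) × 0.6ⁿ ≤ 1/9, i.e. 0.6ⁿ ≤ 1/51.
0.6⁷ = 2187/78125 is still above 1/51 but 0.6⁸ = 6561/390625 is at or below it, so n = 8.

8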